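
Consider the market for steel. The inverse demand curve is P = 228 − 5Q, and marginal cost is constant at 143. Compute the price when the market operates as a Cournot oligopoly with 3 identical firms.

P = 164.25

With 3 symmetric Cournot firms, each firm's FOC gives 228 − 20q = 143, so q = 4.25, Q = 3·4.25 = 12.75, and P = 164.25.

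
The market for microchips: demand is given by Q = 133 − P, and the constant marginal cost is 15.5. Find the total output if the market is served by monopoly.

Inverting demand: P = 133 − Q.
Monopoly sets MR = MC: 133 − 2Q = 15.5 ⇒ Q = 58.75, P = 133 − 58.75 = 74.25.

Q = 58.75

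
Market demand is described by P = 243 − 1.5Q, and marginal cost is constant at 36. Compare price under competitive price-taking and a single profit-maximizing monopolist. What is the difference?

Competitive firms price at marginal cost: P = 36, giving Q = 138.
A monopolist chooses Q where MR = MC. MR = 243 − 3Q; setting this equal to 36 gives Q = 69 and P = 139.5.
Change in price: 139.5 − 36 = 103.5.

Price rises by 103.5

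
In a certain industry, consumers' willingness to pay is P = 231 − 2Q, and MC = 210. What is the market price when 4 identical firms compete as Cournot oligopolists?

P = 214.2

Cournot with 4 identical firms: the symmetric best-response condition is 231 − 10q = 210. Each firm produces q = 2.1, total output Q = 8.4, price P = 214.2.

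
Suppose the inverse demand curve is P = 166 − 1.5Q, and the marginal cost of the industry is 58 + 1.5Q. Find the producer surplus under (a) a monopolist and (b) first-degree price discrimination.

A monopolist chooses Q where MR = MC. MR = 166 − 3Q; setting this equal to 58 + 1.5Q gives Q = 24 and P = 130.
PS = P·Q − VC(Q) = 130·24 − (58·24 + ½·1.5·24²) = 1296.
A perfectly discriminating monopolist sells every unit with P(Q) ≥ MC(Q), so output equals the competitive quantity Q = 36. Each buyer pays their reservation price, so CS = 0 and the firm captures all surplus.
PS = ½·(166 − 58)·36 = 1944.

Monopoly: PS = 1296; Perfect PD: PS = 1944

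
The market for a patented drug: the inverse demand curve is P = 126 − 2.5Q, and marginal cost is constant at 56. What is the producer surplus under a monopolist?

PS = 490

Monopoly sets MR = MC: 126 − 5Q = 56 ⇒ Q = 14, P = 126 − 2.5·14 = 91.
PS = (91 − 56)·14 = 490.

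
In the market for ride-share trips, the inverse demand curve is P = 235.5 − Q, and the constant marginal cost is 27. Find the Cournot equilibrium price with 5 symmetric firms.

Cournot with 5 identical firms: the symmetric best-response condition is 235.5 − 6q = 27. Each firm produces q = 34.75, total output Q = 173.75, price P = 61.75.

P = 61.75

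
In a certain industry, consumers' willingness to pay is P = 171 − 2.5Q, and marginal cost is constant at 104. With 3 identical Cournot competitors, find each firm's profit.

In a 3-firm Cournot equilibrium, symmetry and the first-order condition give q = (171 − 104)/(10) = 6.7. So Q = 20.1 and P = 120.75.
Each firm's profit = (120.75 − 104)·6.7 = 112.225.

π_i = 112.225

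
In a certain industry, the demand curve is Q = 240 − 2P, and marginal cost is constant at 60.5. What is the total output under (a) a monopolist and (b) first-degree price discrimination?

Monopoly: Q = 59.5; Perfect PD: Q = 119

Inverting demand: P = 120 − 0.5Q.
A monopolist chooses Q where MR = MC. MR = 120 − Q; setting this equal to 60.5 gives Q = 59.5 and P = 90.25.
A perfectly discriminating monopolist sells every unit with P(Q) ≥ MC(Q), so output equals the competitive quantity Q = 119. Each buyer pays their reservation price, so CS = 0 and the firm captures all surplus.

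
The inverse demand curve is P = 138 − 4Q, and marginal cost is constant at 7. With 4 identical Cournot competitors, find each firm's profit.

π_i = 171.61

In a 4-firm Cournot equilibrium, symmetry and the first-order condition give q = (138 − 7)/(20) = 6.55. So Q = 26.2 and P = 33.2.
Each firm's profit = (33.2 − 7)·6.55 = 171.61.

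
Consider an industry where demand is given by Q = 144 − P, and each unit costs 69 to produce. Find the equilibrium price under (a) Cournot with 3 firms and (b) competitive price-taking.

Cournot: P = 87.75; Competition: P = 69

Inverting demand: P = 144 − Q.
Cournot with 3 identical firms: the symmetric best-response condition is 144 − 4q = 69. Each firm produces q = 18.75, total output Q = 56.25, price P = 87.75.
Perfect competition: P = MC = 69, so 144 − Q = 69 and Q = 75.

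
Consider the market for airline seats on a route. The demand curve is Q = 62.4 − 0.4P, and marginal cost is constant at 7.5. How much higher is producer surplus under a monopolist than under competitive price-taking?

Producer surplus rises by 2205.225

Inverting demand: P = 156 − 2.5Q.
Competitive firms price at marginal cost: P = 7.5, giving Q = 59.4.
PS = (7.5 − 7.5)·59.4 = 0.
Monopoly sets MR = MC: 156 − 5Q = 7.5 ⇒ Q = 29.7, P = 156 − 2.5·29.7 = 81.75.
PS = (81.75 − 7.5)·29.7 = 2205.225.
Change in producer surplus: 2205.225 − 0 = 2205.225.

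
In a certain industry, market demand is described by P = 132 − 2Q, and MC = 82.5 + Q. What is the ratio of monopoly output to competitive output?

Q_m/Q_c = 0.6

The monopolist equates marginal revenue to marginal cost: 132 − 4Q = 82.5 + Q, so Q = 9.9. From demand, P = 112.2.
Under competition P = MC: 132 − 2Q = 82.5 + Q ⇒ Q = 16.5, P = 99.
Ratio Q_m/Q_c = 9.9/16.5 = 0.6.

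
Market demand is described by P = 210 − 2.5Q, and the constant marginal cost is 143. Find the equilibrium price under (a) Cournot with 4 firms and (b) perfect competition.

Cournot: P = 156.4; Competition: P = 143

With 4 symmetric Cournot firms, each firm's FOC gives 210 − 12.5q = 143, so q = 5.36, Q = 4·5.36 = 21.44, and P = 156.4.
Competitive firms price at marginal cost: P = 143, giving Q = 26.8.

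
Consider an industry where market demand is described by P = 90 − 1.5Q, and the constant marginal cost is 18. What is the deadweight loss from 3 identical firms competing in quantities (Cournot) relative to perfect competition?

Competitive firms price at marginal cost: P = 18, giving Q = 48.
In a 3-firm Cournot equilibrium, symmetry and the first-order condition give q = (90 − 18)/(6) = 12. So Q = 36 and P = 36.
DWL is the triangle between Q = 36 and Q = 48: ½·(48 − 36)·(36 − 18) = 108.

DWL = 108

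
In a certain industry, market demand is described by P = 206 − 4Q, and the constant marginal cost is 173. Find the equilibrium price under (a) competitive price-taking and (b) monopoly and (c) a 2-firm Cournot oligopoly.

Perfect competition: P = MC = 173, so 206 − 4Q = 173 and Q = 8.25.
Monopoly sets MR = MC: 206 − 8Q = 173 ⇒ Q = 4.125, P = 206 − 4·4.125 = 189.5.
In a 2-firm Cournot equilibrium, symmetry and the first-order condition give q = (206 − 173)/(12) = 2.75. So Q = 5.5 and P = 184.

Competition: P = 173; Monopoly: P = 189.5; Cournot: P = 184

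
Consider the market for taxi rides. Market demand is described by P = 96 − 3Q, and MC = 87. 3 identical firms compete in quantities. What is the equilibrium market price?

P = 89.25

With 3 symmetric Cournot firms, each firm's FOC gives 96 − 12q = 87, so q = 0.75, Q = 3·0.75 = 2.25, and P = 89.25.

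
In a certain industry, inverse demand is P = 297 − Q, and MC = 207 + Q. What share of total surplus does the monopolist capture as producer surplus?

PS/TS = 0.75

Monopoly sets MR = MC: 297 − 2Q = 207 + Q ⇒ Q = 30, P = 297 − 30 = 267.
CS = ½·(297 − 267)·30 = 450.
PS = P·Q − VC(Q) = 267·30 − (207·30 + ½·1·30²) = 1350.
Share captured = PS/TS = 1350/1800 = 0.75.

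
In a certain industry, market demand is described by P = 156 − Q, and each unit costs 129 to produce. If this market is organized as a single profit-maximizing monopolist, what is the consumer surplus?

CS = 91.125

A monopolist chooses Q where MR = MC. MR = 156 − 2Q; setting this equal to 129 gives Q = 13.5 and P = 142.5.
CS = ½·(156 − 142.5)·13.5 = 91.125.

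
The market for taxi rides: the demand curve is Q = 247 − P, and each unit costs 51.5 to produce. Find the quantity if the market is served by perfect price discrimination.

Inverting demand: P = 247 − Q.
With perfect price discrimination, output is the efficient level Q = 195.5 (where demand meets MC), but every buyer pays their willingness to pay: CS = 0 and PS = total surplus.

Q = 195.5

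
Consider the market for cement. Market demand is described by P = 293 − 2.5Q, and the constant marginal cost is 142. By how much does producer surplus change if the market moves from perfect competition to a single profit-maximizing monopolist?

Perfect competition: P = MC = 142, so 293 − 2.5Q = 142 and Q = 60.4.
PS = (142 − 142)·60.4 = 0.
A monopolist chooses Q where MR = MC. MR = 293 − 5Q; setting this equal to 142 gives Q = 30.2 and P = 217.5.
PS = (217.5 − 142)·30.2 = 2280.1.
Change in producer surplus: 2280.1 − 0 = 2280.1.

PS rises by 2280.1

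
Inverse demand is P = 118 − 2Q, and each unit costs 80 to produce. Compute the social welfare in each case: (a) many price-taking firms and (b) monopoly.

Competition: TS = 361; Monopoly: TS = 270.75

Perfect competition: P = MC = 80, so 118 − 2Q = 80 and Q = 19.
CS = ½·(118 − 80)·19 = 361; PS = (80 − 80)·19 = 0; TS = 361.
A monopolist chooses Q where MR = MC. MR = 118 − 4Q; setting this equal to 80 gives Q = 9.5 and P = 99.
CS = ½·(118 − 99)·9.5 = 90.25; PS = (99 − 80)·9.5 = 180.5; TS = 270.75.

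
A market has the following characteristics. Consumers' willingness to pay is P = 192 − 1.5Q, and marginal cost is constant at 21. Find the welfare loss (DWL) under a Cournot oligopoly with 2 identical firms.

DWL = 1083

Perfect competition: P = MC = 21, so 192 − 1.5Q = 21 and Q = 114.
In a 2-firm Cournot equilibrium, symmetry and the first-order condition give q = (192 − 21)/(4.5) = 38. So Q = 76 and P = 78.
DWL is the triangle between Q = 76 and Q = 114: ½·(114 − 76)·(78 − 21) = 1083.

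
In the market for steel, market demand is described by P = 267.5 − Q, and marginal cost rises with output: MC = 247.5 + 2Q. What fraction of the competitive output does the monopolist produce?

Q_m/Q_c = 0.75

A monopolist chooses Q where MR = MC. MR = 267.5 − 2Q; setting this equal to 247.5 + 2Q gives Q = 5 and P = 262.5.
Under competition P = MC: 267.5 − Q = 247.5 + 2Q ⇒ Q = 20/3, P = 1565/6.
Ratio Q_m/Q_c = 5/(20/3) = 0.75.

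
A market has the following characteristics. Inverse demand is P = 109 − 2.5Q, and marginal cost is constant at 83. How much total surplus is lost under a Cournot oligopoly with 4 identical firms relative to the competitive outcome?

Competitive firms price at marginal cost: P = 83, giving Q = 10.4.
Cournot with 4 identical firms: the symmetric best-response condition is 109 − 12.5q = 83. Each firm produces q = 2.08, total output Q = 8.32, price P = 88.2.
DWL is the triangle between Q = 8.32 and Q = 10.4: ½·(10.4 − 8.32)·(88.2 − 83) = 5.408.

DWL = 5.408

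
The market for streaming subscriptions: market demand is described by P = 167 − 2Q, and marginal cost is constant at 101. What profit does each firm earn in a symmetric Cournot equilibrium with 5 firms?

π_i = 60.5

Cournot with 5 identical firms: the symmetric best-response condition is 167 − 12q = 101. Each firm produces q = 5.5, total output Q = 27.5, price P = 112.
Each firm's profit = (112 − 101)·5.5 = 60.5.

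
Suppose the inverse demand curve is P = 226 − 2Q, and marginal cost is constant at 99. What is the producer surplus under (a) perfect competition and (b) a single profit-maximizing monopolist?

Perfect competition: P = MC = 99, so 226 − 2Q = 99 and Q = 63.5.
PS = (99 − 99)·63.5 = 0.
The monopolist equates marginal revenue to marginal cost: 226 − 4Q = 99, so Q = 31.75. From demand, P = 162.5.
PS = (162.5 − 99)·31.75 = 2016.125.

Competition: PS = 0; Monopoly: PS = 2016.125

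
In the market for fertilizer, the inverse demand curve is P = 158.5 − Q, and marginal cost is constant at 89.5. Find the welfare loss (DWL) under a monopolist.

DWL = 595.125

Under competition P = MC = 89.5, so Q = (158.5 − 89.5)/1 = 69.
Monopoly sets MR = MC: 158.5 − 2Q = 89.5 ⇒ Q = 34.5, P = 158.5 − 34.5 = 124.
DWL is the triangle between Q = 34.5 and Q = 69: ½·(69 − 34.5)·(124 − 89.5) = 595.125.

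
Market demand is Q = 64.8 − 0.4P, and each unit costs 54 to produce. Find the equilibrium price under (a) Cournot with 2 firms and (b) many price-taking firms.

Inverting demand: P = 162 − 2.5Q.
In a 2-firm Cournot equilibrium, symmetry and the first-order condition give q = (162 − 54)/(7.5) = 14.4. So Q = 28.8 and P = 90.
Competitive firms price at marginal cost: P = 54, giving Q = 43.2.

Cournot: P = 90; Competition: P = 54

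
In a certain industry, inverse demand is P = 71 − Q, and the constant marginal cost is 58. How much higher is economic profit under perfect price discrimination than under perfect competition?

Economic profit rises by 84.5

Under competition P = MC = 58, so Q = (71 − 58)/1 = 13.
Profit = (58 − 58)·13 = 0.
With perfect price discrimination, output is the efficient level Q = 13 (where demand meets MC), but every buyer pays their willingness to pay: CS = 0 and PS = total surplus.
PS equals the full surplus area, 84.5. Profit = 84.5 = 84.5.
Change in economic profit: 84.5 − 0 = 84.5.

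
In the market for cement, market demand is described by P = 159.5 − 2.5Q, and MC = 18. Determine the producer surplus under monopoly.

A monopolist chooses Q where MR = MC. MR = 159.5 − 5Q; setting this equal to 18 gives Q = 28.3 and P = 88.75.
PS = (88.75 − 18)·28.3 = 2002.225.

PS = 2002.225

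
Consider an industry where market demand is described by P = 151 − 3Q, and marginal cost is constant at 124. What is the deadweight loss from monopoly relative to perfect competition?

Perfect competition: P = MC = 124, so 151 − 3Q = 124 and Q = 9.
The monopolist equates marginal revenue to marginal cost: 151 − 6Q = 124, so Q = 4.5. From demand, P = 137.5.
DWL is the triangle between Q = 4.5 and Q = 9: ½·(9 − 4.5)·(137.5 − 124) = 30.375.

DWL = 30.375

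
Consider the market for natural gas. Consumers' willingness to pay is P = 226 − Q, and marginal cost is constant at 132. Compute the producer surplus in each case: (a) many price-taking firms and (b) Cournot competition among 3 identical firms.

Competitive firms price at marginal cost: P = 132, giving Q = 94.
PS = (132 − 132)·94 = 0.
Cournot with 3 identical firms: the symmetric best-response condition is 226 − 4q = 132. Each firm produces q = 23.5, total output Q = 70.5, price P = 155.5.
PS = (155.5 − 132)·70.5 = 1656.75.

Competition: PS = 0; Cournot: PS = 1656.75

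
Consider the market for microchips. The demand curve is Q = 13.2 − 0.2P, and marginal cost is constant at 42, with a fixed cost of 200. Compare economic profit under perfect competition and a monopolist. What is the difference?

π rises by 28.8

Inverting demand: P = 66 − 5Q.
Competitive firms price at marginal cost: P = 42, giving Q = 4.8.
Profit = (42 − 42)·4.8 − 200 = −200.
The monopolist equates marginal revenue to marginal cost: 66 − 10Q = 42, so Q = 2.4. From demand, P = 54.
Profit = (54 − 42)·2.4 − 200 = −171.2.
Change in economic profit: −171.2 − −200 = 28.8.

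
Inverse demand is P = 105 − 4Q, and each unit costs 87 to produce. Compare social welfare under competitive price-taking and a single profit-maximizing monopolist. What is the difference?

Social welfare falls by 10.125

Perfect competition: P = MC = 87, so 105 − 4Q = 87 and Q = 4.5.
CS = ½·(105 − 87)·4.5 = 40.5; PS = (87 − 87)·4.5 = 0; TS = 40.5.
Monopoly sets MR = MC: 105 − 8Q = 87 ⇒ Q = 2.25, P = 105 − 4·2.25 = 96.
CS = ½·(105 − 96)·2.25 = 10.125; PS = (96 − 87)·2.25 = 20.25; TS = 30.375.
Change in social welfare: 30.375 − 40.5 = −10.125.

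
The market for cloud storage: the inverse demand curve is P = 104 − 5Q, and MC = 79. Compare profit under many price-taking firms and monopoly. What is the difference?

Perfect competition: P = MC = 79, so 104 − 5Q = 79 and Q = 5.
Profit = (79 − 79)·5 = 0.
The monopolist equates marginal revenue to marginal cost: 104 − 10Q = 79, so Q = 2.5. From demand, P = 91.5.
Profit = (91.5 − 79)·2.5 = 31.25.
Change in profit: 31.25 − 0 = 31.25.

Profit rises by 31.25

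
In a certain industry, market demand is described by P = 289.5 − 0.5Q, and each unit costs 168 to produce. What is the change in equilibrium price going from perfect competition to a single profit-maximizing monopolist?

Perfect competition: P = MC = 168, so 289.5 − 0.5Q = 168 and Q = 243.
A monopolist chooses Q where MR = MC. MR = 289.5 − Q; setting this equal to 168 gives Q = 121.5 and P = 228.75.
Change in equilibrium price: 228.75 − 168 = 60.75.

P rises by 60.75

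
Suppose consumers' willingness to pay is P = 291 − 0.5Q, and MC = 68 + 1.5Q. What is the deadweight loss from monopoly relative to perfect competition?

DWL = 497.29

Competitive equilibrium sets price equal to marginal cost: 291 − 0.5Q = 68 + 1.5Q, so Q = 111.5 and P = 235.25.
Monopoly sets MR = MC: 291 − Q = 68 + 1.5Q ⇒ Q = 89.2, P = 291 − 0.5·89.2 = 246.4.
CS = ½·(291 − 235.25)·111.5 = 49729/16; PS = (235.25·111.5 − 68·111.5 − ½·1.5·111.5²) = 149187/16; TS = 12432.25.
CS = ½·(291 − 246.4)·89.2 = 1989.16; PS = (246.4·89.2 − 68·89.2 − ½·1.5·89.2²) = 9945.8; TS = 11934.96.
DWL = 12432.25 − 11934.96 = 497.29.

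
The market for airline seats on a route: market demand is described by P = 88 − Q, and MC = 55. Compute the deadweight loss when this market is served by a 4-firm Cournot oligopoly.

DWL = 21.78

Perfect competition: P = MC = 55, so 88 − Q = 55 and Q = 33.
Cournot with 4 identical firms: the symmetric best-response condition is 88 − 5q = 55. Each firm produces q = 6.6, total output Q = 26.4, price P = 61.6.
DWL is the triangle between Q = 26.4 and Q = 33: ½·(33 − 26.4)·(61.6 − 55) = 21.78.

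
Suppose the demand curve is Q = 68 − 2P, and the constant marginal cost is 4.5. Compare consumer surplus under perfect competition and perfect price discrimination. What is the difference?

Consumer surplus falls by 870.25

Inverting demand: P = 34 − 0.5Q.
Under competition P = MC = 4.5, so Q = (34 − 4.5)/0.5 = 59.
CS = ½·(34 − 4.5)·59 = 870.25.
Under first-degree price discrimination the firm charges each unit its demand price and produces up to where P = MC, i.e. Q = 59. Consumer surplus is zero; producer surplus equals total surplus.
CS = 0.
Change in consumer surplus: 0 − 870.25 = −870.25.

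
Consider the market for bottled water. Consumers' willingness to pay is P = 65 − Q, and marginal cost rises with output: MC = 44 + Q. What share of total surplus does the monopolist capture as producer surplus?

A monopolist chooses Q where MR = MC. MR = 65 − 2Q; setting this equal to 44 + Q gives Q = 7 and P = 58.
CS = ½·(65 − 58)·7 = 24.5.
PS = P·Q − VC(Q) = 58·7 − (44·7 + ½·1·7²) = 73.5.
Share captured = PS/TS = 73.5/98 = 0.75.

PS/TS = 0.75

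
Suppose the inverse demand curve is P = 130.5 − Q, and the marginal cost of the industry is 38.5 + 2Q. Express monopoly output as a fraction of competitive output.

Monopoly sets MR = MC: 130.5 − 2Q = 38.5 + 2Q ⇒ Q = 23, P = 130.5 − 23 = 107.5.
Competitive equilibrium sets price equal to marginal cost: 130.5 − Q = 38.5 + 2Q, so Q = 92/3 and P = 599/6.
Ratio Q_m/Q_c = 23/(92/3) = 0.75.

Q_m/Q_c = 0.75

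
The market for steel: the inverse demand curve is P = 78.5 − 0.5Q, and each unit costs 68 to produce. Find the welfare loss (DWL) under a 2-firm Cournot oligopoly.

Perfect competition: P = MC = 68, so 78.5 − 0.5Q = 68 and Q = 21.
With 2 symmetric Cournot firms, each firm's FOC gives 78.5 − 1.5q = 68, so q = 7, Q = 2·7 = 14, and P = 71.5.
DWL is the triangle between Q = 14 and Q = 21: ½·(21 − 14)·(71.5 − 68) = 12.25.

DWL = 12.25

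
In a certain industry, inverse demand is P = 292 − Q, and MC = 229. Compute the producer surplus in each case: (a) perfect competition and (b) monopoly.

Perfect competition: P = MC = 229, so 292 − Q = 229 and Q = 63.
PS = (229 − 229)·63 = 0.
A monopolist chooses Q where MR = MC. MR = 292 − 2Q; setting this equal to 229 gives Q = 31.5 and P = 260.5.
PS = (260.5 − 229)·31.5 = 992.25.

Competition: PS = 0; Monopoly: PS = 992.25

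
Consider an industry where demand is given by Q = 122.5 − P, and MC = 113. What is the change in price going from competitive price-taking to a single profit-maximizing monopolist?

Price rises by 4.75

Inverting demand: P = 122.5 − Q.
Under competition P = MC = 113, so Q = (122.5 − 113)/1 = 9.5.
Monopoly sets MR = MC: 122.5 − 2Q = 113 ⇒ Q = 4.75, P = 122.5 − 4.75 = 117.75.
Change in price: 117.75 − 113 = 4.75.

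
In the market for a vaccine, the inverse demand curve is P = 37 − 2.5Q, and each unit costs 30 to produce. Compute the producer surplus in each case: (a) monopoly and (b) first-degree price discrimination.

Monopoly: PS = 4.9; Perfect PD: PS = 9.8

A monopolist chooses Q where MR = MC. MR = 37 − 5Q; setting this equal to 30 gives Q = 1.4 and P = 33.5.
PS = (33.5 − 30)·1.4 = 4.9.
Under first-degree price discrimination the firm charges each unit its demand price and produces up to where P = MC, i.e. Q = 2.8. Consumer surplus is zero; producer surplus equals total surplus.
PS = ½·(37 − 30)·2.8 = 9.8.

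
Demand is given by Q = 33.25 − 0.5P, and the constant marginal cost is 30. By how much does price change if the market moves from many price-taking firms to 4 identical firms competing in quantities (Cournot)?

Inverting demand: P = 66.5 − 2Q.
Perfect competition: P = MC = 30, so 66.5 − 2Q = 30 and Q = 18.25.
Cournot with 4 identical firms: the symmetric best-response condition is 66.5 − 10q = 30. Each firm produces q = 3.65, total output Q = 14.6, price P = 37.3.
Change in price: 37.3 − 30 = 7.3.

P rises by 7.3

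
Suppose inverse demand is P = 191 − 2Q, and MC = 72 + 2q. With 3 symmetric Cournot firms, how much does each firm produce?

With 3 symmetric Cournot firms, each firm's FOC gives 191 − 8q = 72 + 2q, so q = 11.9, Q = 3·11.9 = 35.7, and P = 119.6.

q_i = 11.9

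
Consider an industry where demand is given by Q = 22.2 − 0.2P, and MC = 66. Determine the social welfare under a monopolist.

TS = 151.875

Inverting demand: P = 111 − 5Q.
Monopoly sets MR = MC: 111 − 10Q = 66 ⇒ Q = 4.5, P = 111 − 5·4.5 = 88.5.
CS = ½·(111 − 88.5)·4.5 = 50.625; PS = (88.5 − 66)·4.5 = 101.25; TS = 151.875.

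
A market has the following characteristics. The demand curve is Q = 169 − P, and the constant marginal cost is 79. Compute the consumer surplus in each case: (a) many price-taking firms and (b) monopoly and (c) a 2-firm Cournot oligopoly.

Competition: CS = 4050; Monopoly: CS = 1012.5; Cournot: CS = 1800

Inverting demand: P = 169 − Q.
Perfect competition: P = MC = 79, so 169 − Q = 79 and Q = 90.
CS = ½·(169 − 79)·90 = 4050.
A monopolist chooses Q where MR = MC. MR = 169 − 2Q; setting this equal to 79 gives Q = 45 and P = 124.
CS = ½·(169 − 124)·45 = 1012.5.
Cournot with 2 identical firms: the symmetric best-response condition is 169 − 3q = 79. Each firm produces q = 30, total output Q = 60, price P = 109.
CS = ½·(169 − 109)·60 = 1800.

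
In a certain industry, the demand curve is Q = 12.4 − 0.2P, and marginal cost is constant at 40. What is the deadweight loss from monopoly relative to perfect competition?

DWL = 12.1

Inverting demand: P = 62 − 5Q.
Perfect competition: P = MC = 40, so 62 − 5Q = 40 and Q = 4.4.
Monopoly sets MR = MC: 62 − 10Q = 40 ⇒ Q = 2.2, P = 62 − 5·2.2 = 51.
DWL is the triangle between Q = 2.2 and Q = 4.4: ½·(4.4 − 2.2)·(51 − 40) = 12.1.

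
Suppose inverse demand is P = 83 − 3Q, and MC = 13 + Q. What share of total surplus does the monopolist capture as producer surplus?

PS/TS = 0.7

The monopolist equates marginal revenue to marginal cost: 83 − 6Q = 13 + Q, so Q = 10. From demand, P = 53.
CS = ½·(83 − 53)·10 = 150.
PS = P·Q − VC(Q) = 53·10 − (13·10 + ½·1·10²) = 350.
Share captured = PS/TS = 350/500 = 0.7.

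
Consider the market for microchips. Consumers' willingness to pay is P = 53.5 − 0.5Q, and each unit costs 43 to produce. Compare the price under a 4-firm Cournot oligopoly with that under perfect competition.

In a 4-firm Cournot equilibrium, symmetry and the first-order condition give q = (53.5 − 43)/(2.5) = 4.2. So Q = 16.8 and P = 45.1.
Competitive firms price at marginal cost: P = 43, giving Q = 21.

Cournot: P = 45.1; Competition: P = 43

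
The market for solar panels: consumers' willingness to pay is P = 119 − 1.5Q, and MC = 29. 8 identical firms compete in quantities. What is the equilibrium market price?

In a 8-firm Cournot equilibrium, symmetry and the first-order condition give q = (119 − 29)/(13.5) = 20/3. So Q = 160/3 and P = 39.

P = 39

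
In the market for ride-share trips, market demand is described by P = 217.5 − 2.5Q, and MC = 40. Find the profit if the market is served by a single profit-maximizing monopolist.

Profit = 3150.625

Monopoly sets MR = MC: 217.5 − 5Q = 40 ⇒ Q = 35.5, P = 217.5 − 2.5·35.5 = 128.75.
Profit = (128.75 − 40)·35.5 = 3150.625.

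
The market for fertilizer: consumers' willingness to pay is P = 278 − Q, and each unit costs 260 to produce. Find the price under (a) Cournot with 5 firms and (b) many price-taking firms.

With 5 symmetric Cournot firms, each firm's FOC gives 278 − 6q = 260, so q = 3, Q = 5·3 = 15, and P = 263.
Competitive firms price at marginal cost: P = 260, giving Q = 18.

Cournot: P = 263; Competition: P = 260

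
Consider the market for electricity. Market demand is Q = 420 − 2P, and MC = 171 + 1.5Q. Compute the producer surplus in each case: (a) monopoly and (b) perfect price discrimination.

Inverting demand: P = 210 − 0.5Q.
A monopolist chooses Q where MR = MC. MR = 210 − Q; setting this equal to 171 + 1.5Q gives Q = 15.6 and P = 202.2.
PS = P·Q − VC(Q) = 202.2·15.6 − (171·15.6 + ½·1.5·15.6²) = 304.2.
A perfectly discriminating monopolist sells every unit with P(Q) ≥ MC(Q), so output equals the competitive quantity Q = 19.5. Each buyer pays their reservation price, so CS = 0 and the firm captures all surplus.
PS = ½·(210 − 171)·19.5 = 380.25.

Monopoly: PS = 304.2; Perfect PD: PS = 380.25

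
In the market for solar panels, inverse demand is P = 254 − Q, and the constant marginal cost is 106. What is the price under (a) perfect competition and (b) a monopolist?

Competition: P = 106; Monopoly: P = 180

Under competition P = MC = 106, so Q = (254 − 106)/1 = 148.
The monopolist equates marginal revenue to marginal cost: 254 − 2Q = 106, so Q = 74. From demand, P = 180.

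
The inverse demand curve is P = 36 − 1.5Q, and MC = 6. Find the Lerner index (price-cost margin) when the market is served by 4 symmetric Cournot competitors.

With 4 symmetric Cournot firms, each firm's FOC gives 36 − 7.5q = 6, so q = 4, Q = 4·4 = 16, and P = 12.
Lerner index = (P − MC)/P = (12 − 6)/12 = 0.5.

Lerner index = 0.5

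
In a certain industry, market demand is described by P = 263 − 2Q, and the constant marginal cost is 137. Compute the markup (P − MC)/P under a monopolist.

A monopolist chooses Q where MR = MC. MR = 263 − 4Q; setting this equal to 137 gives Q = 31.5 and P = 200.
Lerner index = (P − MC)/P = (200 − 137)/200 = 0.315.

Lerner index = 0.315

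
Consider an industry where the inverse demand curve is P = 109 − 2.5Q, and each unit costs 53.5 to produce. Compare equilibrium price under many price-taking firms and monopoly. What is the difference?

Perfect competition: P = MC = 53.5, so 109 − 2.5Q = 53.5 and Q = 22.2.
Monopoly sets MR = MC: 109 − 5Q = 53.5 ⇒ Q = 11.1, P = 109 − 2.5·11.1 = 81.25.
Change in equilibrium price: 81.25 − 53.5 = 27.75.

P rises by 27.75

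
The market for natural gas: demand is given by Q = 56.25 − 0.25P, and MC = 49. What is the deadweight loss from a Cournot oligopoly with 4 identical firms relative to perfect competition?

Inverting demand: P = 225 − 4Q.
Competitive firms price at marginal cost: P = 49, giving Q = 44.
Cournot with 4 identical firms: the symmetric best-response condition is 225 − 20q = 49. Each firm produces q = 8.8, total output Q = 35.2, price P = 84.2.
DWL is the triangle between Q = 35.2 and Q = 44: ½·(44 − 35.2)·(84.2 − 49) = 154.88.

DWL = 154.88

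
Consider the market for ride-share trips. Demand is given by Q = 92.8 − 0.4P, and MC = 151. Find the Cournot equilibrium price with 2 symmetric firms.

P = 178

Inverting demand: P = 232 − 2.5Q.
With 2 symmetric Cournot firms, each firm's FOC gives 232 − 7.5q = 151, so q = 10.8, Q = 2·10.8 = 21.6, and P = 178.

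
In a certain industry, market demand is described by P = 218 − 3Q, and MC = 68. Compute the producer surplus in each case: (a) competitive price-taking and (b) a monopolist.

Competition: PS = 0; Monopoly: PS = 1875

Perfect competition: P = MC = 68, so 218 − 3Q = 68 and Q = 50.
PS = (68 − 68)·50 = 0.
A monopolist chooses Q where MR = MC. MR = 218 − 6Q; setting this equal to 68 gives Q = 25 and P = 143.
PS = (143 − 68)·25 = 1875.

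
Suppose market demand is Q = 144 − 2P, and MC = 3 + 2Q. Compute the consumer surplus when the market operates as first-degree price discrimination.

Inverting demand: P = 72 − 0.5Q.
Under first-degree price discrimination the firm charges each unit its demand price and produces up to where P = MC, i.e. Q = 27.6. Consumer surplus is zero; producer surplus equals total surplus.
CS = 0.

CS = 0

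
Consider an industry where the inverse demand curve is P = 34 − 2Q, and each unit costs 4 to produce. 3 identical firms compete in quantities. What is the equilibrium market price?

P = 11.5

With 3 symmetric Cournot firms, each firm's FOC gives 34 − 8q = 4, so q = 3.75, Q = 3·3.75 = 11.25, and P = 11.5.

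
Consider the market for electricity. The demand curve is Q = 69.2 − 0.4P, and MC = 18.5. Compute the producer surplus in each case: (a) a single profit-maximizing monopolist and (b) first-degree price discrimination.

Monopoly: PS = 2387.025; Perfect PD: PS = 4774.05

Inverting demand: P = 173 − 2.5Q.
The monopolist equates marginal revenue to marginal cost: 173 − 5Q = 18.5, so Q = 30.9. From demand, P = 95.75.
PS = (95.75 − 18.5)·30.9 = 2387.025.
A perfectly discriminating monopolist sells every unit with P(Q) ≥ MC(Q), so output equals the competitive quantity Q = 61.8. Each buyer pays their reservation price, so CS = 0 and the firm captures all surplus.
PS = ½·(173 − 18.5)·61.8 = 4774.05.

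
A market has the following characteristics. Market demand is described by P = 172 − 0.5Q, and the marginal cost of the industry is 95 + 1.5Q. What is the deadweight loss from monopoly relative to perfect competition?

DWL = 59.29

Competitive equilibrium sets price equal to marginal cost: 172 − 0.5Q = 95 + 1.5Q, so Q = 38.5 and P = 152.75.
The monopolist equates marginal revenue to marginal cost: 172 − Q = 95 + 1.5Q, so Q = 30.8. From demand, P = 156.6.
CS = ½·(172 − 152.75)·38.5 = 5929/16; PS = (152.75·38.5 − 95·38.5 − ½·1.5·38.5²) = 17787/16; TS = 1482.25.
CS = ½·(172 − 156.6)·30.8 = 237.16; PS = (156.6·30.8 − 95·30.8 − ½·1.5·30.8²) = 1185.8; TS = 1422.96.
DWL = 1482.25 − 1422.96 = 59.29.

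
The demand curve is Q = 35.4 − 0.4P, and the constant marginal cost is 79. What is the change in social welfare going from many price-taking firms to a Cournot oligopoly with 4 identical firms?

TS falls by 0.722

Inverting demand: P = 88.5 − 2.5Q.
Under competition P = MC = 79, so Q = (88.5 − 79)/2.5 = 3.8.
CS = ½·(88.5 − 79)·3.8 = 18.05; PS = (79 − 79)·3.8 = 0; TS = 18.05.
Cournot with 4 identical firms: the symmetric best-response condition is 88.5 − 12.5q = 79. Each firm produces q = 0.76, total output Q = 3.04, price P = 80.9.
CS = ½·(88.5 − 80.9)·3.04 = 11.552; PS = (80.9 − 79)·3.04 = 5.776; TS = 17.328.
Change in social welfare: 17.328 − 18.05 = −0.722.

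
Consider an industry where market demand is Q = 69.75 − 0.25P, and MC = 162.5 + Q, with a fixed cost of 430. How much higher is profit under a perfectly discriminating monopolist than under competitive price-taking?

Inverting demand: P = 279 − 4Q.
Competitive equilibrium sets price equal to marginal cost: 279 − 4Q = 162.5 + Q, so Q = 23.3 and P = 185.8.
Profit = 185.8·23.3 − (162.5·23.3 + ½·1·23.3²) − 430 = −158.555.
With perfect price discrimination, output is the efficient level Q = 23.3 (where demand meets MC), but every buyer pays their willingness to pay: CS = 0 and PS = total surplus.
PS equals the full surplus area, 1357.225. Profit = 1357.225 − 430 = 927.225.
Change in profit: 927.225 − −158.555 = 1085.78.

Profit rises by 1085.78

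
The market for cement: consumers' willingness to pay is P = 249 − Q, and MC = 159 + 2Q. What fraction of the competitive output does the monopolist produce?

Q_m/Q_c = 0.75

The monopolist equates marginal revenue to marginal cost: 249 − 2Q = 159 + 2Q, so Q = 22.5. From demand, P = 226.5.
Competitive equilibrium sets price equal to marginal cost: 249 − Q = 159 + 2Q, so Q = 30 and P = 219.
Ratio Q_m/Q_c = 22.5/30 = 0.75.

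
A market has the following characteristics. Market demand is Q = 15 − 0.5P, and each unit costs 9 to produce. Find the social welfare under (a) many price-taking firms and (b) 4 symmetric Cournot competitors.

Competition: TS = 110.25; Cournot: TS = 105.84

Inverting demand: P = 30 − 2Q.
Perfect competition: P = MC = 9, so 30 − 2Q = 9 and Q = 10.5.
CS = ½·(30 − 9)·10.5 = 110.25; PS = (9 − 9)·10.5 = 0; TS = 110.25.
In a 4-firm Cournot equilibrium, symmetry and the first-order condition give q = (30 − 9)/(10) = 2.1. So Q = 8.4 and P = 13.2.
CS = ½·(30 − 13.2)·8.4 = 70.56; PS = (13.2 − 9)·8.4 = 35.28; TS = 105.84.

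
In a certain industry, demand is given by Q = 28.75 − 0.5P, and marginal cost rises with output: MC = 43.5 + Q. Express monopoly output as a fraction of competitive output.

Q_m/Q_c = 0.6

Inverting demand: P = 57.5 − 2Q.
A monopolist chooses Q where MR = MC. MR = 57.5 − 4Q; setting this equal to 43.5 + Q gives Q = 2.8 and P = 51.9.
Under competition P = MC: 57.5 − 2Q = 43.5 + Q ⇒ Q = 14/3, P = 289/6.
Ratio Q_m/Q_c = 2.8/(14/3) = 0.6.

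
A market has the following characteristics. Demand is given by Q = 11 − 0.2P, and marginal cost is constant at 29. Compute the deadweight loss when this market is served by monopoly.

Inverting demand: P = 55 − 5Q.
Under competition P = MC = 29, so Q = (55 − 29)/5 = 5.2.
Monopoly sets MR = MC: 55 − 10Q = 29 ⇒ Q = 2.6, P = 55 − 5·2.6 = 42.
DWL is the triangle between Q = 2.6 and Q = 5.2: ½·(5.2 − 2.6)·(42 − 29) = 16.9.

DWL = 16.9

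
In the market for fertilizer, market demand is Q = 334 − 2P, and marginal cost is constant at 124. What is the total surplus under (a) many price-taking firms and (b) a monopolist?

Inverting demand: P = 167 − 0.5Q.
Perfect competition: P = MC = 124, so 167 − 0.5Q = 124 and Q = 86.
CS = ½·(167 − 124)·86 = 1849; PS = (124 − 124)·86 = 0; TS = 1849.
The monopolist equates marginal revenue to marginal cost: 167 − Q = 124, so Q = 43. From demand, P = 145.5.
CS = ½·(167 − 145.5)·43 = 462.25; PS = (145.5 − 124)·43 = 924.5; TS = 1386.75.

Competition: TS = 1849; Monopoly: TS = 1386.75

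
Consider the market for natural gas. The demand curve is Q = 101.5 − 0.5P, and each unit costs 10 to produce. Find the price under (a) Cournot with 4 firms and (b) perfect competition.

Cournot: P = 48.6; Competition: P = 10

Inverting demand: P = 203 − 2Q.
In a 4-firm Cournot equilibrium, symmetry and the first-order condition give q = (203 − 10)/(10) = 19.3. So Q = 77.2 and P = 48.6.
Competitive firms price at marginal cost: P = 10, giving Q = 96.5.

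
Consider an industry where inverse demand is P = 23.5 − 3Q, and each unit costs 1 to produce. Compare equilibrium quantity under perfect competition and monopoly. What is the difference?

Competitive firms price at marginal cost: P = 1, giving Q = 7.5.
The monopolist equates marginal revenue to marginal cost: 23.5 − 6Q = 1, so Q = 3.75. From demand, P = 12.25.
Change in equilibrium quantity: 3.75 − 7.5 = −3.75.

Equilibrium quantity falls by 3.75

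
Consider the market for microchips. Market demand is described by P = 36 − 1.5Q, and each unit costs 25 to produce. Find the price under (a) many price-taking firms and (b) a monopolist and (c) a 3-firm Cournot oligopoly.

Competition: P = 25; Monopoly: P = 30.5; Cournot: P = 27.75

Perfect competition: P = MC = 25, so 36 − 1.5Q = 25 and Q = 22/3.
Monopoly sets MR = MC: 36 − 3Q = 25 ⇒ Q = 11/3, P = 36 − 1.5·11/3 = 30.5.
Cournot with 3 identical firms: the symmetric best-response condition is 36 − 6q = 25. Each firm produces q = 11/6, total output Q = 5.5, price P = 27.75.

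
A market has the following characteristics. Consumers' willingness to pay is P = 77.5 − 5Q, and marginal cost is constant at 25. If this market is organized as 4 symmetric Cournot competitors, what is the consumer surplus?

With 4 symmetric Cournot firms, each firm's FOC gives 77.5 − 25q = 25, so q = 2.1, Q = 4·2.1 = 8.4, and P = 35.5.
CS = ½·(77.5 − 35.5)·8.4 = 176.4.

CS = 176.4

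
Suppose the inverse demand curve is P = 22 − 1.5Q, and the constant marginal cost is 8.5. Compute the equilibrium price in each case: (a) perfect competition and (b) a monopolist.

Perfect competition: P = MC = 8.5, so 22 − 1.5Q = 8.5 and Q = 9.
A monopolist chooses Q where MR = MC. MR = 22 − 3Q; setting this equal to 8.5 gives Q = 4.5 and P = 15.25.

Competition: P = 8.5; Monopoly: P = 15.25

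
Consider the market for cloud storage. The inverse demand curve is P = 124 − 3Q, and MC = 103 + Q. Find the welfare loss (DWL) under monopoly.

DWL = 10.125

Competitive equilibrium sets price equal to marginal cost: 124 − 3Q = 103 + Q, so Q = 5.25 and P = 108.25.
A monopolist chooses Q where MR = MC. MR = 124 − 6Q; setting this equal to 103 + Q gives Q = 3 and P = 115.
CS = ½·(124 − 108.25)·5.25 = 1323/32; PS = (108.25·5.25 − 103·5.25 − ½·1·5.25²) = 441/32; TS = 55.125.
CS = ½·(124 − 115)·3 = 13.5; PS = (115·3 − 103·3 − ½·1·3²) = 31.5; TS = 45.
DWL = 55.125 − 45 = 10.125.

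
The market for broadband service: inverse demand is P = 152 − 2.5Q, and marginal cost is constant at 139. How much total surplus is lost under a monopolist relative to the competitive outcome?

Under competition P = MC = 139, so Q = (152 − 139)/2.5 = 5.2.
A monopolist chooses Q where MR = MC. MR = 152 − 5Q; setting this equal to 139 gives Q = 2.6 and P = 145.5.
DWL is the triangle between Q = 2.6 and Q = 5.2: ½·(5.2 − 2.6)·(145.5 − 139) = 8.45.

DWL = 8.45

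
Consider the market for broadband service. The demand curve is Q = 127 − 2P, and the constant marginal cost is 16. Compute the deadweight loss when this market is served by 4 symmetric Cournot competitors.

Inverting demand: P = 63.5 − 0.5Q.
Perfect competition: P = MC = 16, so 63.5 − 0.5Q = 16 and Q = 95.
In a 4-firm Cournot equilibrium, symmetry and the first-order condition give q = (63.5 − 16)/(2.5) = 19. So Q = 76 and P = 25.5.
DWL is the triangle between Q = 76 and Q = 95: ½·(95 − 76)·(25.5 − 16) = 90.25.

DWL = 90.25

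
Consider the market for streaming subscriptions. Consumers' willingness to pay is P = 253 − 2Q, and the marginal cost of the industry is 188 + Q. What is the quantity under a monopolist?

Q = 13

A monopolist chooses Q where MR = MC. MR = 253 − 4Q; setting this equal to 188 + Q gives Q = 13 and P = 227.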